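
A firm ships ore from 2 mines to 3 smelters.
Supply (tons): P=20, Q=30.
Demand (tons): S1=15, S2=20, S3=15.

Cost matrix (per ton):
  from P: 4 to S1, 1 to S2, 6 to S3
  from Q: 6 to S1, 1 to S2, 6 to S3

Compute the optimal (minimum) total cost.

170

An optimal shipping plan:
  P→S1: 15 × 4 = 60
  P→S2: 5 × 1 = 5
  Q→S2: 15 × 1 = 15
  Q→S3: 15 × 6 = 90
Total = 60 + 5 + 15 + 90 = 170.
(Supply check: P ships 20; Q ships 30.)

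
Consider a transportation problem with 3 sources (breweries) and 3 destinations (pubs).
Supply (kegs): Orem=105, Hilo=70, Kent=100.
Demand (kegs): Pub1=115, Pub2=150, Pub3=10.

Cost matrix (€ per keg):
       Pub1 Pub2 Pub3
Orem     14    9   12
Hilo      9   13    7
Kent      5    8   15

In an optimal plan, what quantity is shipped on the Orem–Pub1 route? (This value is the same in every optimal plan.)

0

Optimal shipments:
  Orem->Pub2: 105 × €9 = €945
  Hilo->Pub1: 60 × €9 = €540
  Hilo->Pub3: 10 × €7 = €70
  Kent->Pub1: 55 × €5 = €275
  Kent->Pub2: 45 × €8 = €360
Total cost = €2190.
The route Orem→Pub1 is not used.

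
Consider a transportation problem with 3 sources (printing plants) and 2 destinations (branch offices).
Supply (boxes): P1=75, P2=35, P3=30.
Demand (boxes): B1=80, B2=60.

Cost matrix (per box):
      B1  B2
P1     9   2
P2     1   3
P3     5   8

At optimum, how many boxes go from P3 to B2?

The minimum-cost plan:
  P1–B1: 15 boxes
  P1–B2: 60 boxes
  P2–B1: 35 boxes
  P3–B1: 30 boxes
Total cost = 440.
The route P3→B2 is not used.

0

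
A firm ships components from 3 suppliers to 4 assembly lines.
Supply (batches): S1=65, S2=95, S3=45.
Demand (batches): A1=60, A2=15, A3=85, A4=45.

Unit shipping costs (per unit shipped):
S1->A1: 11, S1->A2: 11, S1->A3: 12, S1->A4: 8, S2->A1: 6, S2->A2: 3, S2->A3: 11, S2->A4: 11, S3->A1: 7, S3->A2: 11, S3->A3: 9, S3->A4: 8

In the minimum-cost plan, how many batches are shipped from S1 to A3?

Solving gives:
  S1→A3: 20 × 12 = 240
  S1→A4: 45 × 8 = 360
  S2→A1: 60 × 6 = 360
  S2→A2: 15 × 3 = 45
  S2→A3: 20 × 11 = 220
  S3→A3: 45 × 9 = 405
Total cost = 1630.
So S1→A3 carries 20 batches.

20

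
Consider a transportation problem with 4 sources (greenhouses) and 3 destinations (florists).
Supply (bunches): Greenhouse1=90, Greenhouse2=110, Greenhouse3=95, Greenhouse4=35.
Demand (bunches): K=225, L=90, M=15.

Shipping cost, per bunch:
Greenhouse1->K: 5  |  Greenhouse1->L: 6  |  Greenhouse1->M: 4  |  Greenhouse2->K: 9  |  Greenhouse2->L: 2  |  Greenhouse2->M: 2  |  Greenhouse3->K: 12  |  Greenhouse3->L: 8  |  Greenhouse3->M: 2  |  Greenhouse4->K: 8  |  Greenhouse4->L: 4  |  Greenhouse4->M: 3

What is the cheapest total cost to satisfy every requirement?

2080

An optimal shipping plan:
  Greenhouse1->K: 90 × 5 = 450
  Greenhouse2->K: 20 × 9 = 180
  Greenhouse2->L: 90 × 2 = 180
  Greenhouse3->K: 80 × 12 = 960
  Greenhouse3->M: 15 × 2 = 30
  Greenhouse4->K: 35 × 8 = 280
Total = 450 + 180 + 180 + 960 + 30 + 280 = 2080.
(Supply check: Greenhouse1 ships 90; Greenhouse2 ships 110; Greenhouse3 ships 95; Greenhouse4 ships 35.)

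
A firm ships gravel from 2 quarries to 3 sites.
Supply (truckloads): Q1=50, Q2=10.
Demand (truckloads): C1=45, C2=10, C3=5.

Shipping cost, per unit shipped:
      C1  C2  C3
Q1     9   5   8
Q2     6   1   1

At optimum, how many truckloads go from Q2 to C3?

The minimum-cost plan:
  Q1 to C1: 45 × 9 = 405
  Q1 to C2: 5 × 5 = 25
  Q2 to C2: 5 × 1 = 5
  Q2 to C3: 5 × 1 = 5
Total cost = 440.
So Q2→C3 carries 5 truckloads.

5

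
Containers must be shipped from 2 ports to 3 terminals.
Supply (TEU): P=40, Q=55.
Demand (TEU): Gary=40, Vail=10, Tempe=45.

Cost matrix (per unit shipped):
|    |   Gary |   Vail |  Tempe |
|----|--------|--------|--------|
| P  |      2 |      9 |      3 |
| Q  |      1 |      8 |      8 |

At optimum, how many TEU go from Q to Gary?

Optimal shipments:
  P→Tempe: 40 × 3 = 120
  Q→Gary: 40 × 1 = 40
  Q→Vail: 10 × 8 = 80
  Q→Tempe: 5 × 8 = 40
Total cost = 280.
So Q→Gary carries 40 TEU.

40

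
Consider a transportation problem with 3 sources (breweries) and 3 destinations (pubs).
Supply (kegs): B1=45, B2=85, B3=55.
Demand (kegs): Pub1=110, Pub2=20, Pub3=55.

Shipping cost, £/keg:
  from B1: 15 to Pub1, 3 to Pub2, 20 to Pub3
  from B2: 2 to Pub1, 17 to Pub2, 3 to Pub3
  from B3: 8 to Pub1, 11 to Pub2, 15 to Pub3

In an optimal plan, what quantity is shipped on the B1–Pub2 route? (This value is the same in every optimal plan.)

The minimum-cost plan:
  B1 to Pub1: 25 kegs
  B1 to Pub2: 20 kegs
  B2 to Pub1: 30 kegs
  B2 to Pub3: 55 kegs
  B3 to Pub1: 55 kegs
Total cost = £1100.
So B1→Pub2 carries 20 kegs.

20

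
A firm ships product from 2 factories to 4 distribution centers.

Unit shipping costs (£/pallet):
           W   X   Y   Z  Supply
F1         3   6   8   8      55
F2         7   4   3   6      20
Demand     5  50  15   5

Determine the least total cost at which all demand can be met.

An optimal shipping plan:
  F1->W: 5 pallets
  F1->X: 45 pallets
  F1->Z: 5 pallets
  F2->X: 5 pallets
  F2->Y: 15 pallets
Total cost = £390.

390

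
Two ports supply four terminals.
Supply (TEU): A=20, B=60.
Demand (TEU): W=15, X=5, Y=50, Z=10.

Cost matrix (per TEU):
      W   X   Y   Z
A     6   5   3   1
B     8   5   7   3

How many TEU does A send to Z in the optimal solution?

The minimum-cost plan:
  A–Y: 20 × 3 = 60
  B–W: 15 × 8 = 120
  B–X: 5 × 5 = 25
  B–Y: 30 × 7 = 210
  B–Z: 10 × 3 = 30
Total cost = 445.
The route A→Z is not used.

0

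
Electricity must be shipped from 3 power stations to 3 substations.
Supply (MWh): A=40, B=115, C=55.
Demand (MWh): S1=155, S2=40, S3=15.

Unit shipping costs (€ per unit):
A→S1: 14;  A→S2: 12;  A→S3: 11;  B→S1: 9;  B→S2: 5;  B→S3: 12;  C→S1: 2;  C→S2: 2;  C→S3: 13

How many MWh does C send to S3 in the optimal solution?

0

Solving gives:
  A to S1: 25 × €14 = €350
  A to S3: 15 × €11 = €165
  B to S1: 75 × €9 = €675
  B to S2: 40 × €5 = €200
  C to S1: 55 × €2 = €110
Total cost = €1500.
The route C→S3 is not used.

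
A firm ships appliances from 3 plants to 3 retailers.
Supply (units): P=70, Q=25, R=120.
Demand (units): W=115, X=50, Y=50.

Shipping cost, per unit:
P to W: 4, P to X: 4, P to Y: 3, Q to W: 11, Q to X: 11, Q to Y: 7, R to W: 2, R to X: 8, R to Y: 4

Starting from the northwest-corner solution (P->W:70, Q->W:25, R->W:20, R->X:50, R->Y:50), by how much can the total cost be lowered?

510

Current plan cost = 70·4 + 25·11 + 20·2 + 50·8 + 50·4 = 1195.
Optimal plan:
  P to X: 50 × 4 = 200
  P to Y: 20 × 3 = 60
  Q to Y: 25 × 7 = 175
  R to W: 115 × 2 = 230
  R to Y: 5 × 4 = 20
Optimal cost = 685.
Saving = 1195 − 685 = 510.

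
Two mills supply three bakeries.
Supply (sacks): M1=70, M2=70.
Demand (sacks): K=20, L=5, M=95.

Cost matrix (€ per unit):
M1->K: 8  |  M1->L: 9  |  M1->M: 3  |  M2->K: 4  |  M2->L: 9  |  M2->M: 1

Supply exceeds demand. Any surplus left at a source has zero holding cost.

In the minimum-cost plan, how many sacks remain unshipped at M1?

20

An optimal plan:
  M1 to L: 5 × €9 = €45
  M1 to M: 45 × €3 = €135
  M2 to K: 20 × €4 = €80
  M2 to M: 50 × €1 = €50
Total cost = €310.
M1 ships 50 of its 70, leaving 20.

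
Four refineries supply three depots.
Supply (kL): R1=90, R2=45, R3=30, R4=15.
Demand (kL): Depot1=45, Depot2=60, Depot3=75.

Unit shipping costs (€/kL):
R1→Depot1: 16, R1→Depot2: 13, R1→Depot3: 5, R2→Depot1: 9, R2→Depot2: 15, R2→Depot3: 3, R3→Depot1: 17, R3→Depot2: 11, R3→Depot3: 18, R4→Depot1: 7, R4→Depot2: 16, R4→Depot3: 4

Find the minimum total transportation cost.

One minimum-cost allocation:
  R1 to Depot2: 30 × €13 = €390
  R1 to Depot3: 60 × €5 = €300
  R2 to Depot1: 30 × €9 = €270
  R2 to Depot3: 15 × €3 = €45
  R3 to Depot2: 30 × €11 = €330
  R4 to Depot1: 15 × €7 = €105
Total = 390 + 300 + 270 + 45 + 330 + 105 = €1440.
(Supply check: R1 ships 90; R2 ships 45; R3 ships 30; R4 ships 15.)

1440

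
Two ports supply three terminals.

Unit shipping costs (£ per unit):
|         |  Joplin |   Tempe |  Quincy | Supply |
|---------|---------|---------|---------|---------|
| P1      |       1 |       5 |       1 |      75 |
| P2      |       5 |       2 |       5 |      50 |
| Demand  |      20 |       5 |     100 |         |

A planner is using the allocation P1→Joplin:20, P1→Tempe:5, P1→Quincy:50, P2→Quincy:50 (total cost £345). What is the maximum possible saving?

Current plan cost = 20·1 + 5·5 + 50·1 + 50·5 = £345.
Optimal plan:
  P1–Joplin: 20 × £1 = £20
  P1–Quincy: 55 × £1 = £55
  P2–Tempe: 5 × £2 = £10
  P2–Quincy: 45 × £5 = £225
Optimal cost = £310.
Saving = 345 − 310 = £35.

35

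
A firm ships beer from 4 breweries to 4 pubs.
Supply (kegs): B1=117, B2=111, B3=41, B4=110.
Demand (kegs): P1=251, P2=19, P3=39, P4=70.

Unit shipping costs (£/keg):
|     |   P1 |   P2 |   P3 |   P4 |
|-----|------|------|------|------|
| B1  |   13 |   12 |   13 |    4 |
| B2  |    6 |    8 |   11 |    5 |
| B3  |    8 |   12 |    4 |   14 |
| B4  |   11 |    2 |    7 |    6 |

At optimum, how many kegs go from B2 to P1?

The minimum-cost plan:
  B1->P1: 47 × £13 = £611
  B1->P4: 70 × £4 = £280
  B2->P1: 111 × £6 = £666
  B3->P1: 41 × £8 = £328
  B4->P1: 52 × £11 = £572
  B4->P2: 19 × £2 = £38
  B4->P3: 39 × £7 = £273
Total cost = £2768.
So B2→P1 carries 111 kegs.

111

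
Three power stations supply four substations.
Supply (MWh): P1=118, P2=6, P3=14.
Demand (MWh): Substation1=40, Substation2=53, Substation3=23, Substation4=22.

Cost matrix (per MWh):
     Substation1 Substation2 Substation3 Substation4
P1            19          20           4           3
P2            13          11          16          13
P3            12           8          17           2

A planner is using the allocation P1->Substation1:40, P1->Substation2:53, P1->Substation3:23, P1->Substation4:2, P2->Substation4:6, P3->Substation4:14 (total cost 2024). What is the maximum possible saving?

Current plan cost = 40·19 + 53·20 + 23·4 + 2·3 + 6·13 + 14·2 = 2024.
Optimal plan:
  P1->Substation1: 40 × 19 = 760
  P1->Substation2: 33 × 20 = 660
  P1->Substation3: 23 × 4 = 92
  P1->Substation4: 22 × 3 = 66
  P2->Substation2: 6 × 11 = 66
  P3->Substation2: 14 × 8 = 112
Optimal cost = 1756.
Saving = 2024 − 1756 = 268.

268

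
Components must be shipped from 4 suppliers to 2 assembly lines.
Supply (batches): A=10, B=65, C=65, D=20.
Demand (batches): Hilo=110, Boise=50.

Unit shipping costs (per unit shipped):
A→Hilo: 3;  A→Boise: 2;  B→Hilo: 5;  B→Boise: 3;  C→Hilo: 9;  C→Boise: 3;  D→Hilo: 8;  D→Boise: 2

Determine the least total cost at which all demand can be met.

A cheapest plan:
  A to Hilo: 10 × 3 = 30
  B to Hilo: 65 × 5 = 325
  C to Hilo: 15 × 9 = 135
  C to Boise: 50 × 3 = 150
  D to Hilo: 20 × 8 = 160
Total = 30 + 325 + 135 + 150 + 160 = 800.

800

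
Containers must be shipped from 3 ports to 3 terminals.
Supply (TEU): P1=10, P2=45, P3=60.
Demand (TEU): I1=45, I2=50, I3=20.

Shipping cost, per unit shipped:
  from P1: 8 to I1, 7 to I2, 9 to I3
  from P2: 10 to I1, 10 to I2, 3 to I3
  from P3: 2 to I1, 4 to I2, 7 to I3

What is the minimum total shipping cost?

530

A cheapest plan:
  P1–I2: 10 × 7 = 70
  P2–I2: 25 × 10 = 250
  P2–I3: 20 × 3 = 60
  P3–I1: 45 × 2 = 90
  P3–I2: 15 × 4 = 60
Total = 70 + 250 + 60 + 90 + 60 = 530.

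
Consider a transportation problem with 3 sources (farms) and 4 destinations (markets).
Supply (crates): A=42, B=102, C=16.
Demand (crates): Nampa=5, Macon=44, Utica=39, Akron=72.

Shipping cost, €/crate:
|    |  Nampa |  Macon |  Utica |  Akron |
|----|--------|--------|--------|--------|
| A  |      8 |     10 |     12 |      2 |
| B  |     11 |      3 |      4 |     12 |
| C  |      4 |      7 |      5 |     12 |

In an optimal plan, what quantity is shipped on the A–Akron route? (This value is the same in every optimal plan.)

42

Solving gives:
  A→Akron: 42 crates
  B→Macon: 44 crates
  B→Utica: 39 crates
  B→Akron: 19 crates
  C→Nampa: 5 crates
  C→Akron: 11 crates
Total cost = €752.
So A→Akron carries 42 crates.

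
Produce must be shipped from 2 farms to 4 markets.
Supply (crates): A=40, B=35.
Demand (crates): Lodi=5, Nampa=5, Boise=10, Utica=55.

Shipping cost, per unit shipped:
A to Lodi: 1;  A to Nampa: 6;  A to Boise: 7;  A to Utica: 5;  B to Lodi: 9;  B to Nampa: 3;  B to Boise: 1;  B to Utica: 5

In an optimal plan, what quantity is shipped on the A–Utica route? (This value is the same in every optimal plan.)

The minimum-cost plan:
  A->Lodi: 5 × 1 = 5
  A->Utica: 35 × 5 = 175
  B->Nampa: 5 × 3 = 15
  B->Boise: 10 × 1 = 10
  B->Utica: 20 × 5 = 100
Total cost = 305.
So A→Utica carries 35 crates.

35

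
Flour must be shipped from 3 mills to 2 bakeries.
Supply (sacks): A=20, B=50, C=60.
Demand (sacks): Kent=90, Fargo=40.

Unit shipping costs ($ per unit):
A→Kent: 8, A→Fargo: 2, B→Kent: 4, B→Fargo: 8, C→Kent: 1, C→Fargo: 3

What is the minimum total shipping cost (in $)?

Optimal allocation:
  A→Fargo: 20 × $2 = $40
  B→Kent: 50 × $4 = $200
  C→Kent: 40 × $1 = $40
  C→Fargo: 20 × $3 = $60
Total = 40 + 200 + 40 + 60 = $340.
(Supply check: A ships 20; B ships 50; C ships 60.)

340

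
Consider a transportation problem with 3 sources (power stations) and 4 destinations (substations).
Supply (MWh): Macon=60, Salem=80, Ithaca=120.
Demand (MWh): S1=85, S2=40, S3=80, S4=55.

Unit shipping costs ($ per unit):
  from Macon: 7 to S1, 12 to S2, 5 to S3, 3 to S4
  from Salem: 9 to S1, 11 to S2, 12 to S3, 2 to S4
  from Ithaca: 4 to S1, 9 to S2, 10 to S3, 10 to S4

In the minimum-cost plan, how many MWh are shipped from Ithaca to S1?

Optimal shipments:
  Macon–S3: 60 × $5 = $300
  Salem–S2: 25 × $11 = $275
  Salem–S4: 55 × $2 = $110
  Ithaca–S1: 85 × $4 = $340
  Ithaca–S2: 15 × $9 = $135
  Ithaca–S3: 20 × $10 = $200
Total cost = $1360.
So Ithaca→S1 carries 85 MWh.

85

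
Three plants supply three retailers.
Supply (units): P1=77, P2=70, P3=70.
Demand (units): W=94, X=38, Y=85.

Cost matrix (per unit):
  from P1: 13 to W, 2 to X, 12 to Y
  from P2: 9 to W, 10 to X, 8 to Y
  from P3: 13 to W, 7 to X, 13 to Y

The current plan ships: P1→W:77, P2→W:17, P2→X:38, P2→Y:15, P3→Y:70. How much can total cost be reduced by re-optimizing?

526

Current plan cost = 77·13 + 17·9 + 38·10 + 15·8 + 70·13 = 2564.
Optimal plan:
  P1–X: 38 units
  P1–Y: 39 units
  P2–W: 24 units
  P2–Y: 46 units
  P3–W: 70 units
Optimal cost = 2038.
Saving = 2564 − 2038 = 526.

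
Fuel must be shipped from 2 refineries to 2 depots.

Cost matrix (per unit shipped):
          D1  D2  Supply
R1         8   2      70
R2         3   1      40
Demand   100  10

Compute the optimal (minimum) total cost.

620

A cheapest plan:
  R1–D1: 60 kL
  R1–D2: 10 kL
  R2–D1: 40 kL
Total cost = 620.
(Supply check: R1 ships 70; R2 ships 40.)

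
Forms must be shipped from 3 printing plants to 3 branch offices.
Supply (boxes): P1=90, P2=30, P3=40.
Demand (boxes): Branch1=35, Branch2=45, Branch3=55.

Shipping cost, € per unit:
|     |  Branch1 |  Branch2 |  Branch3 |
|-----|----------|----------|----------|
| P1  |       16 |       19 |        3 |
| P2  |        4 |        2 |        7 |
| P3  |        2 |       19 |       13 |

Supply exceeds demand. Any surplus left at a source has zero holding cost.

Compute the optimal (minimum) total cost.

One minimum-cost allocation:
  P1–Branch2: 15 boxes
  P1–Branch3: 55 boxes
  P2–Branch2: 30 boxes
  P3–Branch1: 35 boxes
Total cost = €580.

580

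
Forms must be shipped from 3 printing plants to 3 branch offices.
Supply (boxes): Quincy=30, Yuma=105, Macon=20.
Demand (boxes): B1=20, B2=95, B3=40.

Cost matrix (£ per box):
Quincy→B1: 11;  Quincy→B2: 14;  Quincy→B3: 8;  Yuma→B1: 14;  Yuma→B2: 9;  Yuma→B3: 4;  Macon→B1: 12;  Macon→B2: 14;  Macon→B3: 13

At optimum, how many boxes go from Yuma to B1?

Optimal shipments:
  Quincy->B3: 30 × £8 = £240
  Yuma->B2: 95 × £9 = £855
  Yuma->B3: 10 × £4 = £40
  Macon->B1: 20 × £12 = £240
Total cost = £1375.
The route Yuma→B1 is not used.

0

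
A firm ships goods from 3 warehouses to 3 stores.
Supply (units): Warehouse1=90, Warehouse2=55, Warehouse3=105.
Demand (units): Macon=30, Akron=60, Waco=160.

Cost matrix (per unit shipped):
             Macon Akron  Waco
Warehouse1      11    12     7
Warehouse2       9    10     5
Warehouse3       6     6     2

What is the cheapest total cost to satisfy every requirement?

Optimal allocation:
  Warehouse1->Waco: 90 × 7 = 630
  Warehouse2->Macon: 30 × 9 = 270
  Warehouse2->Waco: 25 × 5 = 125
  Warehouse3->Akron: 60 × 6 = 360
  Warehouse3->Waco: 45 × 2 = 90
Total = 630 + 270 + 125 + 360 + 90 = 1475.

1475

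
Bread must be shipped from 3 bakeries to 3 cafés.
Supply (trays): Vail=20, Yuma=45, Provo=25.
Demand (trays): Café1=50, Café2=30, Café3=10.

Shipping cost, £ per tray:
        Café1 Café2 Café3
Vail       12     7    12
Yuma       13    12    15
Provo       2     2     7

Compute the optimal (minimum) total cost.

785

Optimal allocation:
  Vail–Café2: 20 × £7 = £140
  Yuma–Café1: 25 × £13 = £325
  Yuma–Café2: 10 × £12 = £120
  Yuma–Café3: 10 × £15 = £150
  Provo–Café1: 25 × £2 = £50
Total = 140 + 325 + 120 + 150 + 50 = £785.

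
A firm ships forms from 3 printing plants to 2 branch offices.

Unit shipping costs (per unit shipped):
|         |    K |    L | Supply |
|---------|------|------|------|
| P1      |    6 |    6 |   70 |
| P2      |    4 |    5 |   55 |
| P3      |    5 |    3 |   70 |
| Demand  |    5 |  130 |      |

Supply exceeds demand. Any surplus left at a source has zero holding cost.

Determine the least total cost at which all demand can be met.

540

An optimal shipping plan:
  P1 to L: 10 boxes
  P2 to K: 5 boxes
  P2 to L: 50 boxes
  P3 to L: 70 boxes
Total cost = 540.
(Supply check: P1 ships 10; P2 ships 55; P3 ships 70.)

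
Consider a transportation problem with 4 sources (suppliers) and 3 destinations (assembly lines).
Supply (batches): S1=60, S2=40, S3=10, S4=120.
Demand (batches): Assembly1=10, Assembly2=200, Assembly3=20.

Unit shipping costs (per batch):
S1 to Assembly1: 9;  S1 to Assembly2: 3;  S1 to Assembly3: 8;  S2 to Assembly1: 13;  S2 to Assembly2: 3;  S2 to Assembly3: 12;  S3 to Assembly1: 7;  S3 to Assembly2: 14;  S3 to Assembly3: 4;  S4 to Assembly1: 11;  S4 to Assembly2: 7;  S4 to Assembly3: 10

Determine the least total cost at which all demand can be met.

1250

A cheapest plan:
  S1–Assembly2: 60 batches
  S2–Assembly2: 40 batches
  S3–Assembly3: 10 batches
  S4–Assembly1: 10 batches
  S4–Assembly2: 100 batches
  S4–Assembly3: 10 batches
Total cost = 1250.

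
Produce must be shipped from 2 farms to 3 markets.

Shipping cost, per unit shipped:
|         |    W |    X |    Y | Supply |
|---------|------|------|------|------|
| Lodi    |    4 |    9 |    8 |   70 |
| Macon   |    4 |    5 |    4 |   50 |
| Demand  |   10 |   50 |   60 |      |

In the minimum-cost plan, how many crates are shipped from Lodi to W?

10

The minimum-cost plan:
  Lodi→W: 10 × 4 = 40
  Lodi→X: 50 × 9 = 450
  Lodi→Y: 10 × 8 = 80
  Macon→Y: 50 × 4 = 200
Total cost = 770.
So Lodi→W carries 10 crates.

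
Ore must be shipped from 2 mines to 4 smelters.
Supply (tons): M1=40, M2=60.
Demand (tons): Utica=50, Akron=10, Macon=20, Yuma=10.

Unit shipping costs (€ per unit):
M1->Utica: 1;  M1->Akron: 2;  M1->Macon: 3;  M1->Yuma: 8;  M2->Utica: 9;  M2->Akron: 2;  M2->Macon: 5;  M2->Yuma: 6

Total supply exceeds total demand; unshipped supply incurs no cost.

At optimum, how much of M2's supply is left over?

10

Minimum-cost shipments:
  M1 to Utica: 40 × €1 = €40
  M2 to Utica: 10 × €9 = €90
  M2 to Akron: 10 × €2 = €20
  M2 to Macon: 20 × €5 = €100
  M2 to Yuma: 10 × €6 = €60
Total cost = €310.
M2 ships 50 of its 60, leaving 10.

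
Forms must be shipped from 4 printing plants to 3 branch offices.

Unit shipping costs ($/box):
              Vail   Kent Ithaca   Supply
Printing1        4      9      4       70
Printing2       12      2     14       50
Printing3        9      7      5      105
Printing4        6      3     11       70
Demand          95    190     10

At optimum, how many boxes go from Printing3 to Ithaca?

Optimal shipments:
  Printing1→Vail: 70 × $4 = $280
  Printing2→Kent: 50 × $2 = $100
  Printing3→Vail: 25 × $9 = $225
  Printing3→Kent: 70 × $7 = $490
  Printing3→Ithaca: 10 × $5 = $50
  Printing4→Kent: 70 × $3 = $210
Total cost = $1355.
So Printing3→Ithaca carries 10 boxes.

10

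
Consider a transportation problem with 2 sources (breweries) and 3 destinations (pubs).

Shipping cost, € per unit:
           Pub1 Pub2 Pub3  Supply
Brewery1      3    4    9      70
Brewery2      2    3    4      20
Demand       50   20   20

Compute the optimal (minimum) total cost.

An optimal shipping plan:
  Brewery1→Pub1: 50 kegs
  Brewery1→Pub2: 20 kegs
  Brewery2→Pub3: 20 kegs
Total cost = €310.
(Supply check: Brewery1 ships 70; Brewery2 ships 20.)

310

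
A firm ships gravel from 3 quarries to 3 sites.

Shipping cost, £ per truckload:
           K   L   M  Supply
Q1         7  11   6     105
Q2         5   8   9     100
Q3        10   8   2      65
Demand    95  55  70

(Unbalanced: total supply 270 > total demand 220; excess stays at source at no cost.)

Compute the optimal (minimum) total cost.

1175

A cheapest plan:
  Q1 to K: 50 × £7 = £350
  Q1 to M: 5 × £6 = £30
  Q2 to K: 45 × £5 = £225
  Q2 to L: 55 × £8 = £440
  Q3 to M: 65 × £2 = £130
Total = 350 + 30 + 225 + 440 + 130 = £1175.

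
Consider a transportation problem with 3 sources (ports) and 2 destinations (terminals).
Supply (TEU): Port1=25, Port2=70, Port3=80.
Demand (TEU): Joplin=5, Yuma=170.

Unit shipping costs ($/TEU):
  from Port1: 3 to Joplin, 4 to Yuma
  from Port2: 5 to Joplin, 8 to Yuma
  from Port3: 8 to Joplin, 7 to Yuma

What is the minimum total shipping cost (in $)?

Optimal allocation:
  Port1->Yuma: 25 × $4 = $100
  Port2->Joplin: 5 × $5 = $25
  Port2->Yuma: 65 × $8 = $520
  Port3->Yuma: 80 × $7 = $560
Total = 100 + 25 + 520 + 560 = $1205.
(Supply check: Port1 ships 25; Port2 ships 70; Port3 ships 80.)

1205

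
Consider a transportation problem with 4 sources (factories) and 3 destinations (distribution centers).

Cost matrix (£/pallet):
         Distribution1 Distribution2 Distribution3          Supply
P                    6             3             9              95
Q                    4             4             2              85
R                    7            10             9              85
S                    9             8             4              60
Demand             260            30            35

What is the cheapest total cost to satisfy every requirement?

1780

One minimum-cost allocation:
  P->Distribution1: 65 pallets
  P->Distribution2: 30 pallets
  Q->Distribution1: 85 pallets
  R->Distribution1: 85 pallets
  S->Distribution1: 25 pallets
  S->Distribution3: 35 pallets
Total cost = £1780.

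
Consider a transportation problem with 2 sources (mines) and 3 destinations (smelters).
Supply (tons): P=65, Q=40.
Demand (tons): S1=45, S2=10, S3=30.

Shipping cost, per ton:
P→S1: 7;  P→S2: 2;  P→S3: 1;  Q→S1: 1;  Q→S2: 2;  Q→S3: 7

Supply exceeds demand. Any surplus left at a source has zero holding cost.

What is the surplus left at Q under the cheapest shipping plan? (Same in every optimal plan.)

An optimal plan:
  P to S1: 5 × 7 = 35
  P to S2: 10 × 2 = 20
  P to S3: 30 × 1 = 30
  Q to S1: 40 × 1 = 40
Total cost = 125.
Q ships 40 of its 40, leaving 0.

0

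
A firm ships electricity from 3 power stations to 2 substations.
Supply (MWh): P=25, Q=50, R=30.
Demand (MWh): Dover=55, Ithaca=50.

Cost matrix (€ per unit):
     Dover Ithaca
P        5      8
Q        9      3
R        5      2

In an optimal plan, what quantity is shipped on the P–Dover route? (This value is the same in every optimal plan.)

25

Solving gives:
  P to Dover: 25 × €5 = €125
  Q to Ithaca: 50 × €3 = €150
  R to Dover: 30 × €5 = €150
Total cost = €425.
So P→Dover carries 25 MWh.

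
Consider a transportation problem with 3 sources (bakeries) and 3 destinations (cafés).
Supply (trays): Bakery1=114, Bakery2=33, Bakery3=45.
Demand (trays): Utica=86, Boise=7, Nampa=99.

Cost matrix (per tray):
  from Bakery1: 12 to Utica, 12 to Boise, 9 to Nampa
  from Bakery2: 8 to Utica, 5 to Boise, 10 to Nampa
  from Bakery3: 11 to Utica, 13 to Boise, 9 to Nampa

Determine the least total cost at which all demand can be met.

An optimal shipping plan:
  Bakery1→Utica: 15 × 12 = 180
  Bakery1→Nampa: 99 × 9 = 891
  Bakery2→Utica: 26 × 8 = 208
  Bakery2→Boise: 7 × 5 = 35
  Bakery3→Utica: 45 × 11 = 495
Total = 180 + 891 + 208 + 35 + 495 = 1809.

1809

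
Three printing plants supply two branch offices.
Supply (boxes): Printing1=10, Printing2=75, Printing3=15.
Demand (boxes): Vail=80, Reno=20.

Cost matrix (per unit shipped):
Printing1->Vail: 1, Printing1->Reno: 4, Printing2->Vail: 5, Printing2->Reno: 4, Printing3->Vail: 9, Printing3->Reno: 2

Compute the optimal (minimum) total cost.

410

A cheapest plan:
  Printing1–Vail: 10 × 1 = 10
  Printing2–Vail: 70 × 5 = 350
  Printing2–Reno: 5 × 4 = 20
  Printing3–Reno: 15 × 2 = 30
Total = 10 + 350 + 20 + 30 = 410.
(Supply check: Printing1 ships 10; Printing2 ships 75; Printing3 ships 15.)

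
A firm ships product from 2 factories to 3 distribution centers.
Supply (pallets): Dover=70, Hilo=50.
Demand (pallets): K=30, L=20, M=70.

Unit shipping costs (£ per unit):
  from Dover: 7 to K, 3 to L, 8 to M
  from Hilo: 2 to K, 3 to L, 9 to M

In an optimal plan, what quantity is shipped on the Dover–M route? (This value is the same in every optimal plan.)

The minimum-cost plan:
  Dover–M: 70 × £8 = £560
  Hilo–K: 30 × £2 = £60
  Hilo–L: 20 × £3 = £60
Total cost = £680.
So Dover→M carries 70 pallets.

70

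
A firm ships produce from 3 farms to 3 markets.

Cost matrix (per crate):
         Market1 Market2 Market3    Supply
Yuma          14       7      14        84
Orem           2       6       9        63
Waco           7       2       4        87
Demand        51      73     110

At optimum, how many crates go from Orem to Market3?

The minimum-cost plan:
  Yuma to Market2: 73 × 7 = 511
  Yuma to Market3: 11 × 14 = 154
  Orem to Market1: 51 × 2 = 102
  Orem to Market3: 12 × 9 = 108
  Waco to Market3: 87 × 4 = 348
Total cost = 1223.
So Orem→Market3 carries 12 crates.

12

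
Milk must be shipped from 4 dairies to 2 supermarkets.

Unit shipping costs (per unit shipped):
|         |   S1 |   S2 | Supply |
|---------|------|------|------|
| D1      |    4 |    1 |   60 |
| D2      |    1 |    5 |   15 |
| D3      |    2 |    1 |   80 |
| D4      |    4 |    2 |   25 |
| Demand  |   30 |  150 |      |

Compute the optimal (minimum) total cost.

220

An optimal shipping plan:
  D1->S2: 60 × 1 = 60
  D2->S1: 15 × 1 = 15
  D3->S1: 15 × 2 = 30
  D3->S2: 65 × 1 = 65
  D4->S2: 25 × 2 = 50
Total = 60 + 15 + 30 + 65 + 50 = 220.
(Supply check: D1 ships 60; D2 ships 15; D3 ships 80; D4 ships 25.)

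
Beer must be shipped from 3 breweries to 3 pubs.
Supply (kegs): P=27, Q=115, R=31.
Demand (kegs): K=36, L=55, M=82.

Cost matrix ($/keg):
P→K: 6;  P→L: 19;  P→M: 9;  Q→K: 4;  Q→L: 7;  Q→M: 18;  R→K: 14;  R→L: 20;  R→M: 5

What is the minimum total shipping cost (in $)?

1359

An optimal shipping plan:
  P–M: 27 × $9 = $243
  Q–K: 36 × $4 = $144
  Q–L: 55 × $7 = $385
  Q–M: 24 × $18 = $432
  R–M: 31 × $5 = $155
Total = 243 + 144 + 385 + 432 + 155 = $1359.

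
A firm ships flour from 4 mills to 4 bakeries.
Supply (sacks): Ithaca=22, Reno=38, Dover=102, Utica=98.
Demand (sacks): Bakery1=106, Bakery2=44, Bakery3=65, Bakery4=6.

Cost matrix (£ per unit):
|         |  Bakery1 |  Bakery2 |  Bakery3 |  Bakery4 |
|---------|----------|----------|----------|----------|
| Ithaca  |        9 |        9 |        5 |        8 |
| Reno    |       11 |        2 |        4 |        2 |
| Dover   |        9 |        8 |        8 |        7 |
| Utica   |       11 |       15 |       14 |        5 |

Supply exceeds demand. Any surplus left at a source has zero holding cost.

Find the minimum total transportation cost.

An optimal shipping plan:
  Ithaca→Bakery3: 22 × £5 = £110
  Reno→Bakery2: 38 × £2 = £76
  Dover→Bakery1: 53 × £9 = £477
  Dover→Bakery2: 6 × £8 = £48
  Dover→Bakery3: 43 × £8 = £344
  Utica→Bakery1: 53 × £11 = £583
  Utica→Bakery4: 6 × £5 = £30
Total = 110 + 76 + 477 + 48 + 344 + 583 + 30 = £1668.
(Supply check: Ithaca ships 22; Reno ships 38; Dover ships 102; Utica ships 59.)

1668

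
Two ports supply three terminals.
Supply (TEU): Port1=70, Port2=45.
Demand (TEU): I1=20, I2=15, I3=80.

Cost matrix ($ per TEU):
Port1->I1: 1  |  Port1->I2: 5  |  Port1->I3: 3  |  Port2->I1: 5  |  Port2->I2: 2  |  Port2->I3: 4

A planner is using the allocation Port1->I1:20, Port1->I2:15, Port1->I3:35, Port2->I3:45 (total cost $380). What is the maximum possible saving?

Current plan cost = 20·1 + 15·5 + 35·3 + 45·4 = $380.
Optimal plan:
  Port1->I1: 20 × $1 = $20
  Port1->I3: 50 × $3 = $150
  Port2->I2: 15 × $2 = $30
  Port2->I3: 30 × $4 = $120
Optimal cost = $320.
Saving = 380 − 320 = $60.

60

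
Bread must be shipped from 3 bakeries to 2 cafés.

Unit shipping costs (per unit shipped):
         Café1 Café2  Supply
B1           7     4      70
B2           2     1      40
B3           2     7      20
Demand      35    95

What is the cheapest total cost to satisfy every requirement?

Optimal allocation:
  B1–Café2: 70 × 4 = 280
  B2–Café1: 15 × 2 = 30
  B2–Café2: 25 × 1 = 25
  B3–Café1: 20 × 2 = 40
Total = 280 + 30 + 25 + 40 = 375.

375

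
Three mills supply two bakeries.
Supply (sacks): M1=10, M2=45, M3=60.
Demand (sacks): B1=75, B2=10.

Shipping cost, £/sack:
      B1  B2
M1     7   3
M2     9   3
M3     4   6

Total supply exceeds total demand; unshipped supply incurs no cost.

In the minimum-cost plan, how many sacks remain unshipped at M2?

Minimum-cost shipments:
  M1–B1: 10 sacks
  M2–B1: 5 sacks
  M2–B2: 10 sacks
  M3–B1: 60 sacks
Total cost = £385.
M2 ships 15 of its 45, leaving 30.

30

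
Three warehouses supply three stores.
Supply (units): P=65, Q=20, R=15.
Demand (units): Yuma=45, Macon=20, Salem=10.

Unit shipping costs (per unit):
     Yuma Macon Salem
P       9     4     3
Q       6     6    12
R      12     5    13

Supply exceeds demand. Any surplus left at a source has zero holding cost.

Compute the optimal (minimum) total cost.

An optimal shipping plan:
  P->Yuma: 25 units
  P->Macon: 20 units
  P->Salem: 10 units
  Q->Yuma: 20 units
Total cost = 455.

455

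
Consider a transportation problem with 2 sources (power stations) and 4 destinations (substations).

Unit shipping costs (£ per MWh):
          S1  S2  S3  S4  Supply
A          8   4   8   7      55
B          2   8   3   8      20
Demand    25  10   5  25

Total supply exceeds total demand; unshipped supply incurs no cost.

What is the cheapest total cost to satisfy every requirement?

A cheapest plan:
  A to S1: 5 × £8 = £40
  A to S2: 10 × £4 = £40
  A to S3: 5 × £8 = £40
  A to S4: 25 × £7 = £175
  B to S1: 20 × £2 = £40
Total = 40 + 40 + 40 + 175 + 40 = £335.
(Supply check: A ships 45; B ships 20.)

335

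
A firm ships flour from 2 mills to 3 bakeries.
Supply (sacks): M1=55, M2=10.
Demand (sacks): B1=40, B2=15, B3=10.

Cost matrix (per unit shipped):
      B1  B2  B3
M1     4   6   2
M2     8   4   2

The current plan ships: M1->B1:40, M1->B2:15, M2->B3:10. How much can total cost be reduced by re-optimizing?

20

Current plan cost = 40·4 + 15·6 + 10·2 = 270.
Optimal plan:
  M1 to B1: 40 × 4 = 160
  M1 to B2: 5 × 6 = 30
  M1 to B3: 10 × 2 = 20
  M2 to B2: 10 × 4 = 40
Optimal cost = 250.
Saving = 270 − 250 = 20.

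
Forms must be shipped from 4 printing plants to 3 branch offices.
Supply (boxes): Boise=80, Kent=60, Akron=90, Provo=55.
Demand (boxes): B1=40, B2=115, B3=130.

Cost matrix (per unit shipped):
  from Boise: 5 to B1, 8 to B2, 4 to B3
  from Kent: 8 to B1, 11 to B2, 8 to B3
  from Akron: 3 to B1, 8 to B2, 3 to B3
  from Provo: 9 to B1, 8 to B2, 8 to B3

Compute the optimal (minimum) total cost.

1690

An optimal shipping plan:
  Boise–B3: 80 boxes
  Kent–B2: 60 boxes
  Akron–B1: 40 boxes
  Akron–B3: 50 boxes
  Provo–B2: 55 boxes
Total cost = 1690.
(Supply check: Boise ships 80; Kent ships 60; Akron ships 90; Provo ships 55.)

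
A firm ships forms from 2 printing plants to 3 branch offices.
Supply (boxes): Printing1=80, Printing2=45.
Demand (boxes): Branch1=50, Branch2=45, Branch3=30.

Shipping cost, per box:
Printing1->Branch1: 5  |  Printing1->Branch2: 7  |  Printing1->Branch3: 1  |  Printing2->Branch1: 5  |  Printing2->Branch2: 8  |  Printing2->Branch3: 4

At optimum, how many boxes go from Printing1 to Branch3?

Solving gives:
  Printing1 to Branch1: 5 × 5 = 25
  Printing1 to Branch2: 45 × 7 = 315
  Printing1 to Branch3: 30 × 1 = 30
  Printing2 to Branch1: 45 × 5 = 225
Total cost = 595.
So Printing1→Branch3 carries 30 boxes.

30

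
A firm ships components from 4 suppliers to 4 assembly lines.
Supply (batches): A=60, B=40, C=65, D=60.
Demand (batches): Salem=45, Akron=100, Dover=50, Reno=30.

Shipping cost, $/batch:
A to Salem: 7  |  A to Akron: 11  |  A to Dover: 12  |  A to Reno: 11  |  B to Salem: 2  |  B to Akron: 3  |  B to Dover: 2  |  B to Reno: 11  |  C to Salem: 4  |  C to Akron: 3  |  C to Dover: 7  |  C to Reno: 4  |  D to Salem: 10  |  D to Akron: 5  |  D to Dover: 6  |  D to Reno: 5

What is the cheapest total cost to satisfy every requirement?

One minimum-cost allocation:
  A to Salem: 45 batches
  A to Akron: 15 batches
  B to Dover: 40 batches
  C to Akron: 65 batches
  D to Akron: 20 batches
  D to Dover: 10 batches
  D to Reno: 30 batches
Total cost = $1065.

1065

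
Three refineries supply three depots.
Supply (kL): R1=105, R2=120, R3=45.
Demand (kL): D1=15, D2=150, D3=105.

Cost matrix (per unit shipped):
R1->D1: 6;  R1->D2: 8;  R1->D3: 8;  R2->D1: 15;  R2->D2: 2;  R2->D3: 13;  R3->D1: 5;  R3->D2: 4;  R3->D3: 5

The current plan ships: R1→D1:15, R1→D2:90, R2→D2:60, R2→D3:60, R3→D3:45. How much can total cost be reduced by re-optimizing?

Current plan cost = 15·6 + 90·8 + 60·2 + 60·13 + 45·5 = 1935.
Optimal plan:
  R1->D1: 15 × 6 = 90
  R1->D3: 90 × 8 = 720
  R2->D2: 120 × 2 = 240
  R3->D2: 30 × 4 = 120
  R3->D3: 15 × 5 = 75
Optimal cost = 1245.
Saving = 1935 − 1245 = 690.

690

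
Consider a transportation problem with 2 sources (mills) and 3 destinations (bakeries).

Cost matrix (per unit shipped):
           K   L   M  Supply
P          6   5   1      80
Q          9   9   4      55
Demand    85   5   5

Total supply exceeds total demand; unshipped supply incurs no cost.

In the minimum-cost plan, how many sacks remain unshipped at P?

0

An optimal plan:
  P to K: 70 sacks
  P to L: 5 sacks
  P to M: 5 sacks
  Q to K: 15 sacks
Total cost = 585.
P ships 80 of its 80, leaving 0.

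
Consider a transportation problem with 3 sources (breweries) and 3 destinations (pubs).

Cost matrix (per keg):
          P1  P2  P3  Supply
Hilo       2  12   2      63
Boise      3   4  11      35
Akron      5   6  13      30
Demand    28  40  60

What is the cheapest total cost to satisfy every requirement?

Optimal allocation:
  Hilo→P1: 3 kegs
  Hilo→P3: 60 kegs
  Boise→P2: 35 kegs
  Akron→P1: 25 kegs
  Akron→P2: 5 kegs
Total cost = 421.
(Supply check: Hilo ships 63; Boise ships 35; Akron ships 30.)

421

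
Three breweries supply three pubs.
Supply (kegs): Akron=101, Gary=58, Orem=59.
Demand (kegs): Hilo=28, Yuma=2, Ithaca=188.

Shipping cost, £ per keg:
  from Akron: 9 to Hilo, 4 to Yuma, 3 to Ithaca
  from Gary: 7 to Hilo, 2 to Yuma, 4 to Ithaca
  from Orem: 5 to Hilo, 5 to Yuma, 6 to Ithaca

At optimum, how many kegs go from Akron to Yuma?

The minimum-cost plan:
  Akron–Ithaca: 101 × £3 = £303
  Gary–Yuma: 2 × £2 = £4
  Gary–Ithaca: 56 × £4 = £224
  Orem–Hilo: 28 × £5 = £140
  Orem–Ithaca: 31 × £6 = £186
Total cost = £857.
The route Akron→Yuma is not used.

0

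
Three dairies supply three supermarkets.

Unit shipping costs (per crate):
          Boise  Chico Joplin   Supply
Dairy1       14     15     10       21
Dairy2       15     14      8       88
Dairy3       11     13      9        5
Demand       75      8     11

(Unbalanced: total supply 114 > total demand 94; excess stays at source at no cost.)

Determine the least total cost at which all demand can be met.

1284

Optimal allocation:
  Dairy1→Boise: 21 × 14 = 294
  Dairy2→Boise: 49 × 15 = 735
  Dairy2→Chico: 8 × 14 = 112
  Dairy2→Joplin: 11 × 8 = 88
  Dairy3→Boise: 5 × 11 = 55
Total = 294 + 735 + 112 + 88 + 55 = 1284.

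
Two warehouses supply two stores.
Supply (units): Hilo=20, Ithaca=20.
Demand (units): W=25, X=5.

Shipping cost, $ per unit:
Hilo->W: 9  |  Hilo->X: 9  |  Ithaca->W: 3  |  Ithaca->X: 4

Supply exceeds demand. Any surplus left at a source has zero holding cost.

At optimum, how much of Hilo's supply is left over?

10

An optimal plan:
  Hilo–W: 5 × $9 = $45
  Hilo–X: 5 × $9 = $45
  Ithaca–W: 20 × $3 = $60
Total cost = $150.
Hilo ships 10 of its 20, leaving 10.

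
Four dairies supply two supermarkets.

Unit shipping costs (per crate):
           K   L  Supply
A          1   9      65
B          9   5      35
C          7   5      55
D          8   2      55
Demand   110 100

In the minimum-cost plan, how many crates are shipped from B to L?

Optimal shipments:
  A→K: 65 × 1 = 65
  B→L: 35 × 5 = 175
  C→K: 45 × 7 = 315
  C→L: 10 × 5 = 50
  D→L: 55 × 2 = 110
Total cost = 715.
So B→L carries 35 crates.

35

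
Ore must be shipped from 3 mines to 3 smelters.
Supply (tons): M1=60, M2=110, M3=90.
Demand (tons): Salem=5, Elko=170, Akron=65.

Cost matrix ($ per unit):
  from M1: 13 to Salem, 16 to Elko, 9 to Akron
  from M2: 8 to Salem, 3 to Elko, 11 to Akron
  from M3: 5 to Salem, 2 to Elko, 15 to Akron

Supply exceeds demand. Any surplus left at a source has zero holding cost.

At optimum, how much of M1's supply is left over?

Minimum-cost shipments:
  M1→Akron: 60 × $9 = $540
  M2→Elko: 85 × $3 = $255
  M2→Akron: 5 × $11 = $55
  M3→Salem: 5 × $5 = $25
  M3→Elko: 85 × $2 = $170
Total cost = $1045.
M1 ships 60 of its 60, leaving 0.

0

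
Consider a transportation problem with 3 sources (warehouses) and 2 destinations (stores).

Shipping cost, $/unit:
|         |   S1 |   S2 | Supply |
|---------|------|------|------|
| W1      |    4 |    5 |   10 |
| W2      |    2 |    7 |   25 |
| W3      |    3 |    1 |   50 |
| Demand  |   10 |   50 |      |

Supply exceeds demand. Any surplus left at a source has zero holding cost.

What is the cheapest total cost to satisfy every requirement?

Optimal allocation:
  W2–S1: 10 × $2 = $20
  W3–S2: 50 × $1 = $50
Total = 20 + 50 = $70.

70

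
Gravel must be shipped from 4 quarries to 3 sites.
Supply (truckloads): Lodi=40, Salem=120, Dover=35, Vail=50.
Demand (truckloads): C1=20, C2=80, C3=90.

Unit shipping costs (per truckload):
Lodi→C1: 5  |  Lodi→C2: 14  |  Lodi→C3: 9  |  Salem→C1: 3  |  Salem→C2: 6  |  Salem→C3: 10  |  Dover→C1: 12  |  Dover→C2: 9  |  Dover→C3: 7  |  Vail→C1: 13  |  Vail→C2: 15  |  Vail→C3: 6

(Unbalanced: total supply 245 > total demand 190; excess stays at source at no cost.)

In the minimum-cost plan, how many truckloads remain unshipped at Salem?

20

Minimum-cost shipments:
  Lodi->C3: 5 truckloads
  Salem->C1: 20 truckloads
  Salem->C2: 80 truckloads
  Dover->C3: 35 truckloads
  Vail->C3: 50 truckloads
Total cost = 1130.
Salem ships 100 of its 120, leaving 20.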